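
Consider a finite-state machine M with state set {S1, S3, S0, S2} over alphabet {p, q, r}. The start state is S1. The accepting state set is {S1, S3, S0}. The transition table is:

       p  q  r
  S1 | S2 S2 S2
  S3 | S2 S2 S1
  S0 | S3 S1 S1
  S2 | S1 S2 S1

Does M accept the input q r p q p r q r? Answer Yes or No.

Yes

start at S1
read 'q': S1 → S2
read 'r': S2 → S1
read 'p': S1 → S2
read 'q': S2 → S2
read 'p': S2 → S1
read 'r': S1 → S2
read 'q': S2 → S2
read 'r': S2 → S1
End state S1 is accepting.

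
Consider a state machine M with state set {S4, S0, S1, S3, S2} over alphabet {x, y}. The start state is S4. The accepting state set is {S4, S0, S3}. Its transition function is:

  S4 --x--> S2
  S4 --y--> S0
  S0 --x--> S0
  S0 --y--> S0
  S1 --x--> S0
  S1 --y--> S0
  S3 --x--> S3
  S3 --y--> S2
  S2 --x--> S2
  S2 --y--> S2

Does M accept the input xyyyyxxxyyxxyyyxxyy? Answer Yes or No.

S4 → S2 → S2 → S2 → S2 → S2 → S2 → S2 → S2 → S2 → S2 → S2 → S2 → S2 → S2 → S2 → S2 → S2 → S2 → S2
End state S2 is not accepting.

No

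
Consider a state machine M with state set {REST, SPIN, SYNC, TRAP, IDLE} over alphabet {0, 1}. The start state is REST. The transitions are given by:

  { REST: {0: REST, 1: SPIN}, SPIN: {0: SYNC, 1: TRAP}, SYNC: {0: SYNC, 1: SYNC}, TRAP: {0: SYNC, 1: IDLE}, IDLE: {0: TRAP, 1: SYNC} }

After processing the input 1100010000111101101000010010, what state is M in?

Trace: REST -1-> SPIN -1-> TRAP -0-> SYNC -0-> SYNC -0-> SYNC -1-> SYNC -0-> SYNC -0-> SYNC -0-> SYNC -0-> SYNC -1-> SYNC -1-> SYNC -1-> SYNC -1-> SYNC -0-> SYNC -1-> SYNC -1-> SYNC -0-> SYNC -1-> SYNC -0-> SYNC -0-> SYNC -0-> SYNC -0-> SYNC -1-> SYNC -0-> SYNC -0-> SYNC -1-> SYNC -0-> SYNC

SYNC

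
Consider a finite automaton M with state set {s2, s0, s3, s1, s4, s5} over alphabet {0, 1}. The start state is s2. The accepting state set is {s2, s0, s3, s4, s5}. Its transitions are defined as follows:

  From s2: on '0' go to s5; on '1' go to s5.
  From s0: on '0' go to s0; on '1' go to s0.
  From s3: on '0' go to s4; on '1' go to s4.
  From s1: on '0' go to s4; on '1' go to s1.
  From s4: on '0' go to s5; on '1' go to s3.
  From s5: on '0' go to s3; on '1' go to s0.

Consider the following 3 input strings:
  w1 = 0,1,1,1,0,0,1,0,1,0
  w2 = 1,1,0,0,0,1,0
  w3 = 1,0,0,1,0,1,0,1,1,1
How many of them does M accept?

w1:
  start at s2
  read '0': s2 → s5
  read '1': s5 → s0
  read '1': s0 → s0
  read '1': s0 → s0
  read '0': s0 → s0
  read '0': s0 → s0
  read '1': s0 → s0
  read '0': s0 → s0
  read '1': s0 → s0
  read '0': s0 → s0
  end s0, accepted
w2:
  start at s2
  read '1': s2 → s5
  read '1': s5 → s0
  read '0': s0 → s0
  read '0': s0 → s0
  read '0': s0 → s0
  read '1': s0 → s0
  read '0': s0 → s0
  end s0, accepted
w3:
  start at s2
  read '1': s2 → s5
  read '0': s5 → s3
  read '0': s3 → s4
  read '1': s4 → s3
  read '0': s3 → s4
  read '1': s4 → s3
  read '0': s3 → s4
  read '1': s4 → s3
  read '1': s3 → s4
  read '1': s4 → s3
  end s3, accepted

3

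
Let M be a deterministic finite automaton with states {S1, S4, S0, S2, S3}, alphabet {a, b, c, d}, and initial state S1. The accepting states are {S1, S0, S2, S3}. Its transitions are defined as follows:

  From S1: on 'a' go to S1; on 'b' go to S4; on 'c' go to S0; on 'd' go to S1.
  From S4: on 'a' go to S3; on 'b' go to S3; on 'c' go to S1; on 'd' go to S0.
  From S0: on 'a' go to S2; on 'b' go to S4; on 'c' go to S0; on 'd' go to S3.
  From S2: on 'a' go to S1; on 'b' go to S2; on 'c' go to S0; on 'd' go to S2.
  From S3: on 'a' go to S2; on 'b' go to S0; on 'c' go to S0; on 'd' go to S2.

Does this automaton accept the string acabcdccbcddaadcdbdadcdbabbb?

S1 → S1 → S0 → S2 → S2 → S0 → S3 → S0 → S0 → S4 → S1 → S1 → S1 → S1 → S1 → S1 → S0 → S3 → S0 → S3 → S2 → S2 → S0 → S3 → S0 → S2 → S2 → S2 → S2
End state S2 is accepting.

Yes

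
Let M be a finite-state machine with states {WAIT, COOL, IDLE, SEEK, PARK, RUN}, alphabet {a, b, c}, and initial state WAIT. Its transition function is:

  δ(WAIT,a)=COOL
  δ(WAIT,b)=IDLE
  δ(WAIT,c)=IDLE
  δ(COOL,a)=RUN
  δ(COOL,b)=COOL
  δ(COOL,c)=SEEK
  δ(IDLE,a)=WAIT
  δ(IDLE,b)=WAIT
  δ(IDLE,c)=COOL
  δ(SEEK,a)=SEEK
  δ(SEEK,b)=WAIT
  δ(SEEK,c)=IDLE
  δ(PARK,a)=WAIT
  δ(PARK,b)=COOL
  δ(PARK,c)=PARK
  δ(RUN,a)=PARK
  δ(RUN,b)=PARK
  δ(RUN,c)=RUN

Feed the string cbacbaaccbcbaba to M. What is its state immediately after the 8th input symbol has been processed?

WAIT → IDLE → WAIT → COOL → SEEK → WAIT → COOL → RUN → RUN
After 8 symbols: RUN.

RUN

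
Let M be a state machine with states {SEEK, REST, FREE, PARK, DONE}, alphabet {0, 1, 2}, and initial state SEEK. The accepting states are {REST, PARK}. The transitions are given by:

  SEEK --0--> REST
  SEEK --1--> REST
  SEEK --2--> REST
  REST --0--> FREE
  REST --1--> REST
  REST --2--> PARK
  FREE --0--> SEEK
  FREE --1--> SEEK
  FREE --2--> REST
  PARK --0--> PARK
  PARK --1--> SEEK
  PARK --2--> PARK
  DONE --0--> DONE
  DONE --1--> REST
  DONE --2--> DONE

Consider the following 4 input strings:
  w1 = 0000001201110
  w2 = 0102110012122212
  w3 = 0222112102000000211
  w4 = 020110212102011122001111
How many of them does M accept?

w1: SEEK → REST → FREE → SEEK → REST → FREE → SEEK → REST → PARK → PARK → SEEK → REST → REST → FREE  → end FREE, rejected
w2: SEEK → REST → REST → FREE → REST → REST → REST → FREE → SEEK → REST → PARK → SEEK → REST → PARK → PARK → SEEK → REST  → end REST, accepted
w3: SEEK → REST → PARK → PARK → PARK → SEEK → REST → PARK → SEEK → REST → PARK → PARK → PARK → PARK → PARK → PARK → PARK → PARK → SEEK → REST  → end REST, accepted
w4: SEEK → REST → PARK → PARK → SEEK → REST → FREE → REST → REST → PARK → SEEK → REST → PARK → PARK → SEEK → REST → REST → PARK → PARK → PARK → PARK → SEEK → REST → REST → REST  → end REST, accepted

3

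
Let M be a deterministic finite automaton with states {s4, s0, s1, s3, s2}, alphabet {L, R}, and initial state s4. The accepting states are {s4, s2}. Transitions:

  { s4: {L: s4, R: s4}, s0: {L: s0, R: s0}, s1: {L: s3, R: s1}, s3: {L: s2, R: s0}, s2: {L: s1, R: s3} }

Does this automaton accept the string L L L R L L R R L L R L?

Yes

Trace: s4 -L-> s4 -L-> s4 -L-> s4 -R-> s4 -L-> s4 -L-> s4 -R-> s4 -R-> s4 -L-> s4 -L-> s4 -R-> s4 -L-> s4
End state s4 is accepting.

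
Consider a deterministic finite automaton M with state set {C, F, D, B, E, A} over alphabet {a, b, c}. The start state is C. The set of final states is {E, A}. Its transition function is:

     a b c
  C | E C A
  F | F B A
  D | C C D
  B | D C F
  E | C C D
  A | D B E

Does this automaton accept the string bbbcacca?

Trace: C -b-> C -b-> C -b-> C -c-> A -a-> D -c-> D -c-> D -a-> C
End state C is not accepting.

No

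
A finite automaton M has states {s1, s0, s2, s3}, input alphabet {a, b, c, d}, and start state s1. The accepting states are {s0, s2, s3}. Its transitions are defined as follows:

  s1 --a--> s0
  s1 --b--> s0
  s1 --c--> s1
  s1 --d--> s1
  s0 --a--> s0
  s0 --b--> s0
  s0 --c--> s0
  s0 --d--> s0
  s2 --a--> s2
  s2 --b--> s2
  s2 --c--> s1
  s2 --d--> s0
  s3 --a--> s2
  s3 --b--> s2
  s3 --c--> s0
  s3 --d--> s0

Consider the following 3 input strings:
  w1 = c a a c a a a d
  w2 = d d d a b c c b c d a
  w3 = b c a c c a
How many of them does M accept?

w1: s1 → s1 → s0 → s0 → s0 → s0 → s0 → s0 → s0  → end s0, accepted
w2: s1 → s1 → s1 → s1 → s0 → s0 → s0 → s0 → s0 → s0 → s0 → s0  → end s0, accepted
w3: s1 → s0 → s0 → s0 → s0 → s0 → s0  → end s0, accepted

3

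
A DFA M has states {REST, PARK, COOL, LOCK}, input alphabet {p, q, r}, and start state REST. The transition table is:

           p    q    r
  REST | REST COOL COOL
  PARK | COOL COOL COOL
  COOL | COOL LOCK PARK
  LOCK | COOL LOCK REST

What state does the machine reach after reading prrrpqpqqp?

COOL

Trace: REST -p-> REST -r-> COOL -r-> PARK -r-> COOL -p-> COOL -q-> LOCK -p-> COOL -q-> LOCK -q-> LOCK -p-> COOL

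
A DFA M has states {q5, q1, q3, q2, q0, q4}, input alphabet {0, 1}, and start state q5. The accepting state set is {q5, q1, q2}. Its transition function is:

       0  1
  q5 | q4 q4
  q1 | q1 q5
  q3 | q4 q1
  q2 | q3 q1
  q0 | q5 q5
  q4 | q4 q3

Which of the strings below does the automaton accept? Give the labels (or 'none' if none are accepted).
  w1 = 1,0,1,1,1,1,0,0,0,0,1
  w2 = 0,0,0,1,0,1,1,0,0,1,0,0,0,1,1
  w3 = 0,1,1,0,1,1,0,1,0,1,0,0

w2

w1: Trace: q5 -1-> q4 -0-> q4 -1-> q3 -1-> q1 -1-> q5 -1-> q4 -0-> q4 -0-> q4 -0-> q4 -0-> q4 -1-> q3  → end q3, rejected
w2: Trace: q5 -0-> q4 -0-> q4 -0-> q4 -1-> q3 -0-> q4 -1-> q3 -1-> q1 -0-> q1 -0-> q1 -1-> q5 -0-> q4 -0-> q4 -0-> q4 -1-> q3 -1-> q1  → end q1, accepted
w3: Trace: q5 -0-> q4 -1-> q3 -1-> q1 -0-> q1 -1-> q5 -1-> q4 -0-> q4 -1-> q3 -0-> q4 -1-> q3 -0-> q4 -0-> q4  → end q4, rejected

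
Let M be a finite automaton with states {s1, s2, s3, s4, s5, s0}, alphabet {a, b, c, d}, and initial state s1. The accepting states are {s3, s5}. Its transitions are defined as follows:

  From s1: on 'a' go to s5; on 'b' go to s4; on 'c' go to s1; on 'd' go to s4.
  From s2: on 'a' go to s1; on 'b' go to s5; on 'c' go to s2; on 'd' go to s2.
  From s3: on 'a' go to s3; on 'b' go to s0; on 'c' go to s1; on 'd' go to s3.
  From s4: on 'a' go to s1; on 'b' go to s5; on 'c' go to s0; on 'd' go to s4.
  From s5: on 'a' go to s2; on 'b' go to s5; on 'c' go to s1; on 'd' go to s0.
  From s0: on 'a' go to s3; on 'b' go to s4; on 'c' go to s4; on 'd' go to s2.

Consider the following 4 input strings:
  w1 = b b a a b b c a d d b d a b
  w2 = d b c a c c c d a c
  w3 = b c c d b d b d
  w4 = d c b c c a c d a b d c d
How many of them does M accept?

w1: Trace: s1 -b-> s4 -b-> s5 -a-> s2 -a-> s1 -b-> s4 -b-> s5 -c-> s1 -a-> s5 -d-> s0 -d-> s2 -b-> s5 -d-> s0 -a-> s3 -b-> s0  → end s0, rejected
w2: Trace: s1 -d-> s4 -b-> s5 -c-> s1 -a-> s5 -c-> s1 -c-> s1 -c-> s1 -d-> s4 -a-> s1 -c-> s1  → end s1, rejected
w3: Trace: s1 -b-> s4 -c-> s0 -c-> s4 -d-> s4 -b-> s5 -d-> s0 -b-> s4 -d-> s4  → end s4, rejected
w4: Trace: s1 -d-> s4 -c-> s0 -b-> s4 -c-> s0 -c-> s4 -a-> s1 -c-> s1 -d-> s4 -a-> s1 -b-> s4 -d-> s4 -c-> s0 -d-> s2  → end s2, rejected

0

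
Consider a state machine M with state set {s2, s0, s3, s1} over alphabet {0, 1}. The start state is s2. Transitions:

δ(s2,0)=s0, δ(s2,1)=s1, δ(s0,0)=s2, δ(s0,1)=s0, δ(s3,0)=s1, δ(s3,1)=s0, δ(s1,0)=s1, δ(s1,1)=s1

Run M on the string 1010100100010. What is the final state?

start at s2
read '1': s2 → s1
read '0': s1 → s1
read '1': s1 → s1
read '0': s1 → s1
read '1': s1 → s1
read '0': s1 → s1
read '0': s1 → s1
read '1': s1 → s1
read '0': s1 → s1
read '0': s1 → s1
read '0': s1 → s1
read '1': s1 → s1
read '0': s1 → s1

s1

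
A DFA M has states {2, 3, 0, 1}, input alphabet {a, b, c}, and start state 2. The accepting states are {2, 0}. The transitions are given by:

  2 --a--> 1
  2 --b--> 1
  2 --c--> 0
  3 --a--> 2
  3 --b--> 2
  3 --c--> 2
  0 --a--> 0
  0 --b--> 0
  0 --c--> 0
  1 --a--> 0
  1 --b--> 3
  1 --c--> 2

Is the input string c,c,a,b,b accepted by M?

Trace: 2 -c-> 0 -c-> 0 -a-> 0 -b-> 0 -b-> 0
End state 0 is accepting.

Yes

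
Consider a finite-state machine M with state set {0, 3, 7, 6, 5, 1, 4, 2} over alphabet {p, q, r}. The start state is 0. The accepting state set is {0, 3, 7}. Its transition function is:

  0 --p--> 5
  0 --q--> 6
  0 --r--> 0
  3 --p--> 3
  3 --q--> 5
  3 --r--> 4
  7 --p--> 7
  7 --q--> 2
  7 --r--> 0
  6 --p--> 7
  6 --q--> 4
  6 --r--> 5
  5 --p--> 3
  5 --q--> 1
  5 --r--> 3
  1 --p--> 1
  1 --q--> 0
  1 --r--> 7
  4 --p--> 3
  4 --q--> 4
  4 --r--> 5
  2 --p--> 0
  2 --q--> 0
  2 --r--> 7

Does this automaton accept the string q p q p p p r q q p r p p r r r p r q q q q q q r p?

0 → 6 → 7 → 2 → 0 → 5 → 3 → 4 → 4 → 4 → 3 → 4 → 3 → 3 → 4 → 5 → 3 → 3 → 4 → 4 → 4 → 4 → 4 → 4 → 4 → 5 → 3
End state 3 is accepting.

Yes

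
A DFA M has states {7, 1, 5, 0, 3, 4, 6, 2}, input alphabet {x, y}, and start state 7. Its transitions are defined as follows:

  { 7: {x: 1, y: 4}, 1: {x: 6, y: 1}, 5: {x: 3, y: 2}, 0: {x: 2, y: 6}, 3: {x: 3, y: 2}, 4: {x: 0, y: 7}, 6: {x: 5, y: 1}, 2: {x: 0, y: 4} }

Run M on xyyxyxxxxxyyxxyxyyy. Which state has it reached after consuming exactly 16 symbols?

7 → 1 → 1 → 1 → 6 → 1 → 6 → 5 → 3 → 3 → 3 → 2 → 4 → 0 → 2 → 4 → 0
After 16 symbols: 0.

0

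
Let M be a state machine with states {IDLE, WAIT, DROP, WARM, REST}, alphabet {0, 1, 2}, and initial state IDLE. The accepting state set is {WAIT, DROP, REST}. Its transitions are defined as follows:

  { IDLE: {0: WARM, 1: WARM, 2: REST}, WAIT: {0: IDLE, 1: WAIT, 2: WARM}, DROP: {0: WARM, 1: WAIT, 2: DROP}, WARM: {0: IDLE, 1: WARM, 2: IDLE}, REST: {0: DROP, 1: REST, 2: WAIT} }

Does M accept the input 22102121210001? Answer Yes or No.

IDLE → REST → WAIT → WAIT → IDLE → REST → REST → WAIT → WAIT → WARM → WARM → IDLE → WARM → IDLE → WARM
End state WARM is not accepting.

No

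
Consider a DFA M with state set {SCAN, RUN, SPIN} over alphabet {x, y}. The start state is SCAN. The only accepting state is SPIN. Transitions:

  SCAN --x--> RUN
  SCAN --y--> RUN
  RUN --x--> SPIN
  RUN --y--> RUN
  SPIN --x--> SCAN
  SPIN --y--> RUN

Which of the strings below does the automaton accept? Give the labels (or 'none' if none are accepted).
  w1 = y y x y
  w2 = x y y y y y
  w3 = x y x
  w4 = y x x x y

w1:
  start at SCAN
  read 'y': SCAN → RUN
  read 'y': RUN → RUN
  read 'x': RUN → SPIN
  read 'y': SPIN → RUN
  end RUN, rejected
w2:
  start at SCAN
  read 'x': SCAN → RUN
  read 'y': RUN → RUN
  read 'y': RUN → RUN
  read 'y': RUN → RUN
  read 'y': RUN → RUN
  read 'y': RUN → RUN
  end RUN, rejected
w3:
  start at SCAN
  read 'x': SCAN → RUN
  read 'y': RUN → RUN
  read 'x': RUN → SPIN
  end SPIN, accepted
w4:
  start at SCAN
  read 'y': SCAN → RUN
  read 'x': RUN → SPIN
  read 'x': SPIN → SCAN
  read 'x': SCAN → RUN
  read 'y': RUN → RUN
  end RUN, rejected

w3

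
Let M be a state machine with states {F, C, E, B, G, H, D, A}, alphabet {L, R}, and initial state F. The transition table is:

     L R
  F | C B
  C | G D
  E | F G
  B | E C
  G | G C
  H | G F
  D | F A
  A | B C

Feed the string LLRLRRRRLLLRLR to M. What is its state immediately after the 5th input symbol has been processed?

C

F → C → G → C → G → C
After 5 symbols: C.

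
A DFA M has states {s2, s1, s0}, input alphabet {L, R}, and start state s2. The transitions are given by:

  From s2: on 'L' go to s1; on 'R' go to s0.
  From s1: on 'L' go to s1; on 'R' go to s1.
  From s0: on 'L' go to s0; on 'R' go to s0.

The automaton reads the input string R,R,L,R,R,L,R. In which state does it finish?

Trace: s2 -R-> s0 -R-> s0 -L-> s0 -R-> s0 -R-> s0 -L-> s0 -R-> s0

s0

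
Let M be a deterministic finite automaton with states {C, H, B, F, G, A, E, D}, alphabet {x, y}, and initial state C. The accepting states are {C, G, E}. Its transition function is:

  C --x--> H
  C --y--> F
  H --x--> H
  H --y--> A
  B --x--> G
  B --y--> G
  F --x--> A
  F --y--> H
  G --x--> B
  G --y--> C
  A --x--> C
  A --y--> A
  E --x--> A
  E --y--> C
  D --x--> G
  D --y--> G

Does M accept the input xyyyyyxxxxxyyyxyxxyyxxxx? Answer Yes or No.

C → H → A → A → A → A → A → C → H → H → H → H → A → A → A → C → F → A → C → F → H → H → H → H → H
End state H is not accepting.

No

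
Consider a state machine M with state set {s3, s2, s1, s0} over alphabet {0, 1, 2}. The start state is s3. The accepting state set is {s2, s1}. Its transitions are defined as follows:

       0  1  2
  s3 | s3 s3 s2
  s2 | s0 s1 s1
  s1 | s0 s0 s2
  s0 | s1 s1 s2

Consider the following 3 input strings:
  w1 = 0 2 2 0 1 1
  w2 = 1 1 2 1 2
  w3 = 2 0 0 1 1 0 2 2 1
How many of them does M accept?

1

w1: Trace: s3 -0-> s3 -2-> s2 -2-> s1 -0-> s0 -1-> s1 -1-> s0  → end s0, rejected
w2: Trace: s3 -1-> s3 -1-> s3 -2-> s2 -1-> s1 -2-> s2  → end s2, accepted
w3: Trace: s3 -2-> s2 -0-> s0 -0-> s1 -1-> s0 -1-> s1 -0-> s0 -2-> s2 -2-> s1 -1-> s0  → end s0, rejected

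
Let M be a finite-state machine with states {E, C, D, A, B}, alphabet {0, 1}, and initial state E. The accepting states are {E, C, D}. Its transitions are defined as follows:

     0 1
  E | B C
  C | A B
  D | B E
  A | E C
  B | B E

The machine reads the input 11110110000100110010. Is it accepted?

E → C → B → E → C → A → C → B → B → B → B → B → E → B → B → E → C → A → E → C → A
End state A is not accepting.

No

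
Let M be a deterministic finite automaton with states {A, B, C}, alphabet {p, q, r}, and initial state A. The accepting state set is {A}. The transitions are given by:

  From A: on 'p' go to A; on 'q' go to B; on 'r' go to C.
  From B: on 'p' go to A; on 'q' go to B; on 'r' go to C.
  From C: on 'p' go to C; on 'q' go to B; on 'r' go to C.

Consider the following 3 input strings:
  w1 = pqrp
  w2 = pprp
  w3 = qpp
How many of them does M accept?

1

w1:
  start at A
  read 'p': A → A
  read 'q': A → B
  read 'r': B → C
  read 'p': C → C
  end C, rejected
w2:
  start at A
  read 'p': A → A
  read 'p': A → A
  read 'r': A → C
  read 'p': C → C
  end C, rejected
w3:
  start at A
  read 'q': A → B
  read 'p': B → A
  read 'p': A → A
  end A, accepted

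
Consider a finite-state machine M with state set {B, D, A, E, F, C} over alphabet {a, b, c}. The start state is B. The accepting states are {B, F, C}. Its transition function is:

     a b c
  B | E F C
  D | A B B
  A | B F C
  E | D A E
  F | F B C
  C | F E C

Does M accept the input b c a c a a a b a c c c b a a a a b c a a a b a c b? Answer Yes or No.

B → F → C → F → C → F → F → F → B → E → E → E → E → A → B → E → D → A → F → C → F → F → F → B → E → E → A
End state A is not accepting.

No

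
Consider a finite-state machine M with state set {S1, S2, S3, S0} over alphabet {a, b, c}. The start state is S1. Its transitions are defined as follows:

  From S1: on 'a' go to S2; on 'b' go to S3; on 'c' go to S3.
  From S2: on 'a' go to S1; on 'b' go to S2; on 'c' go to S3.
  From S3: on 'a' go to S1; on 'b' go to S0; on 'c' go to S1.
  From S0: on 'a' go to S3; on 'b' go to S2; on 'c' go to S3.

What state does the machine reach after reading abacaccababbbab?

start at S1
read 'a': S1 → S2
read 'b': S2 → S2
read 'a': S2 → S1
read 'c': S1 → S3
read 'a': S3 → S1
read 'c': S1 → S3
read 'c': S3 → S1
read 'a': S1 → S2
read 'b': S2 → S2
read 'a': S2 → S1
read 'b': S1 → S3
read 'b': S3 → S0
read 'b': S0 → S2
read 'a': S2 → S1
read 'b': S1 → S3

S3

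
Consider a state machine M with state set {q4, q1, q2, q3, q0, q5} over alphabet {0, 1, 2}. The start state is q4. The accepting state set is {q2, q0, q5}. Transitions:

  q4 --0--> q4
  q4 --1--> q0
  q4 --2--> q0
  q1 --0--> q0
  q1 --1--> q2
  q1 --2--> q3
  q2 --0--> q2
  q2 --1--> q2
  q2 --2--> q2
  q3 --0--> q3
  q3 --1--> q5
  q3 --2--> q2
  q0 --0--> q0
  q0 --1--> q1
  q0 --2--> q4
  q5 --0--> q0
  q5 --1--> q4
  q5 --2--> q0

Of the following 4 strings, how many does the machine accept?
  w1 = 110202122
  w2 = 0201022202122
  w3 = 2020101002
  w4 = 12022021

2

w1: q4 → q0 → q1 → q0 → q4 → q4 → q0 → q1 → q3 → q2  → end q2, accepted
w2: q4 → q4 → q0 → q0 → q1 → q0 → q4 → q0 → q4 → q4 → q0 → q1 → q3 → q2  → end q2, accepted
w3: q4 → q0 → q0 → q4 → q4 → q0 → q0 → q1 → q0 → q0 → q4  → end q4, rejected
w4: q4 → q0 → q4 → q4 → q0 → q4 → q4 → q0 → q1  → end q1, rejected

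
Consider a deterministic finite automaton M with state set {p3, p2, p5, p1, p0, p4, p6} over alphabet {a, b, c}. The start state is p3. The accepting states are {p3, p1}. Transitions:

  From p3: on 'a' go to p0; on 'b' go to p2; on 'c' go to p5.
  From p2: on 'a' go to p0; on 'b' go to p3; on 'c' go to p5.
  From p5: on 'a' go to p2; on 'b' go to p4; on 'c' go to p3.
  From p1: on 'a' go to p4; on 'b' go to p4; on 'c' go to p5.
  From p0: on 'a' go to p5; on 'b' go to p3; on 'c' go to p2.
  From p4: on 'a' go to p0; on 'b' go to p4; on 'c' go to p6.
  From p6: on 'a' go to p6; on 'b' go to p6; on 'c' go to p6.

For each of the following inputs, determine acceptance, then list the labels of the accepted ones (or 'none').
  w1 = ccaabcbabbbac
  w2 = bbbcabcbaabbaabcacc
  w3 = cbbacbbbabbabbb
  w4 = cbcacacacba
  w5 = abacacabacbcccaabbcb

w3

w1: p3 → p5 → p3 → p0 → p5 → p4 → p6 → p6 → p6 → p6 → p6 → p6 → p6 → p6  → end p6, rejected
w2: p3 → p2 → p3 → p2 → p5 → p2 → p3 → p5 → p4 → p0 → p5 → p4 → p4 → p0 → p5 → p4 → p6 → p6 → p6 → p6  → end p6, rejected
w3: p3 → p5 → p4 → p4 → p0 → p2 → p3 → p2 → p3 → p0 → p3 → p2 → p0 → p3 → p2 → p3  → end p3, accepted
w4: p3 → p5 → p4 → p6 → p6 → p6 → p6 → p6 → p6 → p6 → p6 → p6  → end p6, rejected
w5: p3 → p0 → p3 → p0 → p2 → p0 → p2 → p0 → p3 → p0 → p2 → p3 → p5 → p3 → p5 → p2 → p0 → p3 → p2 → p5 → p4  → end p4, rejected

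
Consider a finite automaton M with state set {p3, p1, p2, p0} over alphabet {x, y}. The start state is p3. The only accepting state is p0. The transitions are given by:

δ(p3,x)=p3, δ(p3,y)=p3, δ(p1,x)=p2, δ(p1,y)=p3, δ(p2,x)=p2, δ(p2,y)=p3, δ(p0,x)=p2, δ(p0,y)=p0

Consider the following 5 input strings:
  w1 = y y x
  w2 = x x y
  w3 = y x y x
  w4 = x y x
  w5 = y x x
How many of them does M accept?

w1: Trace: p3 -y-> p3 -y-> p3 -x-> p3  → end p3, rejected
w2: Trace: p3 -x-> p3 -x-> p3 -y-> p3  → end p3, rejected
w3: Trace: p3 -y-> p3 -x-> p3 -y-> p3 -x-> p3  → end p3, rejected
w4: Trace: p3 -x-> p3 -y-> p3 -x-> p3  → end p3, rejected
w5: Trace: p3 -y-> p3 -x-> p3 -x-> p3  → end p3, rejected

0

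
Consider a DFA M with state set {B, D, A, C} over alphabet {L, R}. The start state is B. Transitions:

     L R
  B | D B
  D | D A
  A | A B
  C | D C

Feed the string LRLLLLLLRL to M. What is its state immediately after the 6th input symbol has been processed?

A

Trace: B -L-> D -R-> A -L-> A -L-> A -L-> A -L-> A
After 6 symbols: A.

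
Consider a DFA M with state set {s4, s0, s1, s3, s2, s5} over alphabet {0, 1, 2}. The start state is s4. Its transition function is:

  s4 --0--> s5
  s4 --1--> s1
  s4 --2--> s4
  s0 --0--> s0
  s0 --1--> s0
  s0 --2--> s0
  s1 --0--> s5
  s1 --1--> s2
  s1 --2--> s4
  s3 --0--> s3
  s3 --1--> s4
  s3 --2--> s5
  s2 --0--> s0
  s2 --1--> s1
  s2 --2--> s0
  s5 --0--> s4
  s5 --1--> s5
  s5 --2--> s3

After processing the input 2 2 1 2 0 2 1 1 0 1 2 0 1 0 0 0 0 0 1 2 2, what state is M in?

Trace: s4 -2-> s4 -2-> s4 -1-> s1 -2-> s4 -0-> s5 -2-> s3 -1-> s4 -1-> s1 -0-> s5 -1-> s5 -2-> s3 -0-> s3 -1-> s4 -0-> s5 -0-> s4 -0-> s5 -0-> s4 -0-> s5 -1-> s5 -2-> s3 -2-> s5

s5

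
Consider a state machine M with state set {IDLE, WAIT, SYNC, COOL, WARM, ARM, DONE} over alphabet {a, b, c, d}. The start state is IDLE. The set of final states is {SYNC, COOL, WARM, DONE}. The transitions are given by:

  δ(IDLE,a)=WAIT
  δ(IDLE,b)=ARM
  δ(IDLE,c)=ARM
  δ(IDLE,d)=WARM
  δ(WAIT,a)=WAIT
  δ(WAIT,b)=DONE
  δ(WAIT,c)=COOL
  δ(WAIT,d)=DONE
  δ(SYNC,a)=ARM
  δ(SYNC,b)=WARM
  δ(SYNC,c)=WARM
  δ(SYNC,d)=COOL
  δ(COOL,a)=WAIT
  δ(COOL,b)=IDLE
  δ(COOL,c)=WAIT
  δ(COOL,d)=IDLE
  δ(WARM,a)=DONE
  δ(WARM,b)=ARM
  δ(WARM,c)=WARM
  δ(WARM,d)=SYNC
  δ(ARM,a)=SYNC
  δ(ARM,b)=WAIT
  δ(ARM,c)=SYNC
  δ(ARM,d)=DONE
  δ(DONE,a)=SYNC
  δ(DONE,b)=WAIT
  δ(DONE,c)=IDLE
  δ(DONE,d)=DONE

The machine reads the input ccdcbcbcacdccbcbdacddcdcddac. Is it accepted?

IDLE → ARM → SYNC → COOL → WAIT → DONE → IDLE → ARM → SYNC → ARM → SYNC → COOL → WAIT → COOL → IDLE → ARM → WAIT → DONE → SYNC → WARM → SYNC → COOL → WAIT → DONE → IDLE → WARM → SYNC → ARM → SYNC
End state SYNC is accepting.

Yes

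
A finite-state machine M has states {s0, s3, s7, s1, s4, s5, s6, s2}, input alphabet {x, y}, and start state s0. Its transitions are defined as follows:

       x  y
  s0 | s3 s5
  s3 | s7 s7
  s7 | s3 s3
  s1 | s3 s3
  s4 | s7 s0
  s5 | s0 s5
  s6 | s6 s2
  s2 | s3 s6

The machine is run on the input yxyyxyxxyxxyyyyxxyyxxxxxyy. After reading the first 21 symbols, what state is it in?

Trace: s0 -y-> s5 -x-> s0 -y-> s5 -y-> s5 -x-> s0 -y-> s5 -x-> s0 -x-> s3 -y-> s7 -x-> s3 -x-> s7 -y-> s3 -y-> s7 -y-> s3 -y-> s7 -x-> s3 -x-> s7 -y-> s3 -y-> s7 -x-> s3 -x-> s7
After 21 symbols: s7.

s7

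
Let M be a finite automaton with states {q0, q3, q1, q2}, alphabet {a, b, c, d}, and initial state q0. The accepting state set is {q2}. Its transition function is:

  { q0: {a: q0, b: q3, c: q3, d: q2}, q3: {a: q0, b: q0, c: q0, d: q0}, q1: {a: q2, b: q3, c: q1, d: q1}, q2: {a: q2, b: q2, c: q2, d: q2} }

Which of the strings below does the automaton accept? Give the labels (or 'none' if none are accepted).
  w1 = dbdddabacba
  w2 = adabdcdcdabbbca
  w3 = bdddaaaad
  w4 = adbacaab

w1, w2, w3, w4

w1: Trace: q0 -d-> q2 -b-> q2 -d-> q2 -d-> q2 -d-> q2 -a-> q2 -b-> q2 -a-> q2 -c-> q2 -b-> q2 -a-> q2  → end q2, accepted
w2: Trace: q0 -a-> q0 -d-> q2 -a-> q2 -b-> q2 -d-> q2 -c-> q2 -d-> q2 -c-> q2 -d-> q2 -a-> q2 -b-> q2 -b-> q2 -b-> q2 -c-> q2 -a-> q2  → end q2, accepted
w3: Trace: q0 -b-> q3 -d-> q0 -d-> q2 -d-> q2 -a-> q2 -a-> q2 -a-> q2 -a-> q2 -d-> q2  → end q2, accepted
w4: Trace: q0 -a-> q0 -d-> q2 -b-> q2 -a-> q2 -c-> q2 -a-> q2 -a-> q2 -b-> q2  → end q2, accepted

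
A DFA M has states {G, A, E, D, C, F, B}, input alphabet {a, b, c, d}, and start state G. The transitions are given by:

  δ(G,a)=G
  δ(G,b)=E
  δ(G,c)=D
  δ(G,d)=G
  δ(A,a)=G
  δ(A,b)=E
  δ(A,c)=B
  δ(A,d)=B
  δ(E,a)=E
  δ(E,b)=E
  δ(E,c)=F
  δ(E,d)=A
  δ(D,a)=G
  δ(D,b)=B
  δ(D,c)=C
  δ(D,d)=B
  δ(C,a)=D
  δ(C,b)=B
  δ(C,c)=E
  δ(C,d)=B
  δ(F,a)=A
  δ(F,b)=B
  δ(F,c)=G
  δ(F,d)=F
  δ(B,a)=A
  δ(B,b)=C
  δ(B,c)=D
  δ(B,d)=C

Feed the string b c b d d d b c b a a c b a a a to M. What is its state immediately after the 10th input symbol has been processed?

Trace: G -b-> E -c-> F -b-> B -d-> C -d-> B -d-> C -b-> B -c-> D -b-> B -a-> A
After 10 symbols: A.

A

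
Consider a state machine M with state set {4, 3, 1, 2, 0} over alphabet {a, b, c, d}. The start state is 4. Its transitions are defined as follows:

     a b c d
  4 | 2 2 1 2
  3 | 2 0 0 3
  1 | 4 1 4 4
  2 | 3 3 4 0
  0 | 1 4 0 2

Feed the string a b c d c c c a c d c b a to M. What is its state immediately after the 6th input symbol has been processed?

1

Trace: 4 -a-> 2 -b-> 3 -c-> 0 -d-> 2 -c-> 4 -c-> 1
After 6 symbols: 1.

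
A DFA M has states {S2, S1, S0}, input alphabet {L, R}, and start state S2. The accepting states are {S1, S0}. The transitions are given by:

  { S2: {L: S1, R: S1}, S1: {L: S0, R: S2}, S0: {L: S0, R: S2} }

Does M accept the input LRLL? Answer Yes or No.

Yes

start at S2
read 'L': S2 → S1
read 'R': S1 → S2
read 'L': S2 → S1
read 'L': S1 → S0
End state S0 is accepting.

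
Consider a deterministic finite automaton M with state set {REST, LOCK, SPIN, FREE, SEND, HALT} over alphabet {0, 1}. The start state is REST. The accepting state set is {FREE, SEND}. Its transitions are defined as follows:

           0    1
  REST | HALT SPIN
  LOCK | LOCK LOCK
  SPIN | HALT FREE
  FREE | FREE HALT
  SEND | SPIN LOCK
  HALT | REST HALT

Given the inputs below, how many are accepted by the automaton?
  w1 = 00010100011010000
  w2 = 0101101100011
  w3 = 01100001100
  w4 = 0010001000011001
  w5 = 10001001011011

w1:
  start at REST
  read '0': REST → HALT
  read '0': HALT → REST
  read '0': REST → HALT
  read '1': HALT → HALT
  read '0': HALT → REST
  read '1': REST → SPIN
  read '0': SPIN → HALT
  read '0': HALT → REST
  read '0': REST → HALT
  read '1': HALT → HALT
  read '1': HALT → HALT
  read '0': HALT → REST
  read '1': REST → SPIN
  read '0': SPIN → HALT
  read '0': HALT → REST
  read '0': REST → HALT
  read '0': HALT → REST
  end REST, rejected
w2:
  start at REST
  read '0': REST → HALT
  read '1': HALT → HALT
  read '0': HALT → REST
  read '1': REST → SPIN
  read '1': SPIN → FREE
  read '0': FREE → FREE
  read '1': FREE → HALT
  read '1': HALT → HALT
  read '0': HALT → REST
  read '0': REST → HALT
  read '0': HALT → REST
  read '1': REST → SPIN
  read '1': SPIN → FREE
  end FREE, accepted
w3:
  start at REST
  read '0': REST → HALT
  read '1': HALT → HALT
  read '1': HALT → HALT
  read '0': HALT → REST
  read '0': REST → HALT
  read '0': HALT → REST
  read '0': REST → HALT
  read '1': HALT → HALT
  read '1': HALT → HALT
  read '0': HALT → REST
  read '0': REST → HALT
  end HALT, rejected
w4:
  start at REST
  read '0': REST → HALT
  read '0': HALT → REST
  read '1': REST → SPIN
  read '0': SPIN → HALT
  read '0': HALT → REST
  read '0': REST → HALT
  read '1': HALT → HALT
  read '0': HALT → REST
  read '0': REST → HALT
  read '0': HALT → REST
  read '0': REST → HALT
  read '1': HALT → HALT
  read '1': HALT → HALT
  read '0': HALT → REST
  read '0': REST → HALT
  read '1': HALT → HALT
  end HALT, rejected
w5:
  start at REST
  read '1': REST → SPIN
  read '0': SPIN → HALT
  read '0': HALT → REST
  read '0': REST → HALT
  read '1': HALT → HALT
  read '0': HALT → REST
  read '0': REST → HALT
  read '1': HALT → HALT
  read '0': HALT → REST
  read '1': REST → SPIN
  read '1': SPIN → FREE
  read '0': FREE → FREE
  read '1': FREE → HALT
  read '1': HALT → HALT
  end HALT, rejected

1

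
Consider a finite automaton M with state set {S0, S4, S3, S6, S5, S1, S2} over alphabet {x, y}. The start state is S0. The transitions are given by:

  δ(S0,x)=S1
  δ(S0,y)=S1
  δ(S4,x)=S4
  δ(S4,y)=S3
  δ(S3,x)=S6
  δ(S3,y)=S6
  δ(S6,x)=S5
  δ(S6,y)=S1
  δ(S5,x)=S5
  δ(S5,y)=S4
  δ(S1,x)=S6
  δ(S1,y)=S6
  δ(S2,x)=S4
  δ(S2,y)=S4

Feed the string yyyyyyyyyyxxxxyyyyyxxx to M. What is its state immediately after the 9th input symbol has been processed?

S0 → S1 → S6 → S1 → S6 → S1 → S6 → S1 → S6 → S1
After 9 symbols: S1.

S1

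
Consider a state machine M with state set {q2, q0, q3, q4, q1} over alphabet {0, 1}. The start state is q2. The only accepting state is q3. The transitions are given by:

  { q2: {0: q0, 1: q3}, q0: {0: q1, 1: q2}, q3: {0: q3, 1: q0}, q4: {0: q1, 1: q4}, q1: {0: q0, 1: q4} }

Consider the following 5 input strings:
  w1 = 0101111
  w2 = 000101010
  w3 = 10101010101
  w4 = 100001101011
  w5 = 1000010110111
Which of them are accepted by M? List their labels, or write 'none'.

w4

w1:
  start at q2
  read '0': q2 → q0
  read '1': q0 → q2
  read '0': q2 → q0
  read '1': q0 → q2
  read '1': q2 → q3
  read '1': q3 → q0
  read '1': q0 → q2
  end q2, rejected
w2:
  start at q2
  read '0': q2 → q0
  read '0': q0 → q1
  read '0': q1 → q0
  read '1': q0 → q2
  read '0': q2 → q0
  read '1': q0 → q2
  read '0': q2 → q0
  read '1': q0 → q2
  read '0': q2 → q0
  end q0, rejected
w3:
  start at q2
  read '1': q2 → q3
  read '0': q3 → q3
  read '1': q3 → q0
  read '0': q0 → q1
  read '1': q1 → q4
  read '0': q4 → q1
  read '1': q1 → q4
  read '0': q4 → q1
  read '1': q1 → q4
  read '0': q4 → q1
  read '1': q1 → q4
  end q4, rejected
w4:
  start at q2
  read '1': q2 → q3
  read '0': q3 → q3
  read '0': q3 → q3
  read '0': q3 → q3
  read '0': q3 → q3
  read '1': q3 → q0
  read '1': q0 → q2
  read '0': q2 → q0
  read '1': q0 → q2
  read '0': q2 → q0
  read '1': q0 → q2
  read '1': q2 → q3
  end q3, accepted
w5:
  start at q2
  read '1': q2 → q3
  read '0': q3 → q3
  read '0': q3 → q3
  read '0': q3 → q3
  read '0': q3 → q3
  read '1': q3 → q0
  read '0': q0 → q1
  read '1': q1 → q4
  read '1': q4 → q4
  read '0': q4 → q1
  read '1': q1 → q4
  read '1': q4 → q4
  read '1': q4 → q4
  end q4, rejected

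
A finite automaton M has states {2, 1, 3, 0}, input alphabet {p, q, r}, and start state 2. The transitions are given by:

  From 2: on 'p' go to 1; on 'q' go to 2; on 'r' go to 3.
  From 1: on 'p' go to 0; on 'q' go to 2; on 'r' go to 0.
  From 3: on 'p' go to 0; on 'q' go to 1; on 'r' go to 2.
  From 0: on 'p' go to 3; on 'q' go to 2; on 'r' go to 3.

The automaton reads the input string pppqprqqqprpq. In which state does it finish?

2 → 1 → 0 → 3 → 1 → 0 → 3 → 1 → 2 → 2 → 1 → 0 → 3 → 1

1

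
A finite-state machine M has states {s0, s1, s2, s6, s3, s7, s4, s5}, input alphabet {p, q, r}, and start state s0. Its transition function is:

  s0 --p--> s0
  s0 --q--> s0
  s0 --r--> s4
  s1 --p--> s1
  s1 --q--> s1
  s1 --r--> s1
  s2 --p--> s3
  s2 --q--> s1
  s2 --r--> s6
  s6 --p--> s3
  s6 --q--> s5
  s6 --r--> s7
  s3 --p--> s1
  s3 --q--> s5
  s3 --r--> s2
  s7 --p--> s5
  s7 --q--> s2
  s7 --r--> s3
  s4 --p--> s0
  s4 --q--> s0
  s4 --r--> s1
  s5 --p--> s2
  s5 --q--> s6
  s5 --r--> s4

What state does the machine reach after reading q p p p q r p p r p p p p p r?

start at s0
read 'q': s0 → s0
read 'p': s0 → s0
read 'p': s0 → s0
read 'p': s0 → s0
read 'q': s0 → s0
read 'r': s0 → s4
read 'p': s4 → s0
read 'p': s0 → s0
read 'r': s0 → s4
read 'p': s4 → s0
read 'p': s0 → s0
read 'p': s0 → s0
read 'p': s0 → s0
read 'p': s0 → s0
read 'r': s0 → s4

s4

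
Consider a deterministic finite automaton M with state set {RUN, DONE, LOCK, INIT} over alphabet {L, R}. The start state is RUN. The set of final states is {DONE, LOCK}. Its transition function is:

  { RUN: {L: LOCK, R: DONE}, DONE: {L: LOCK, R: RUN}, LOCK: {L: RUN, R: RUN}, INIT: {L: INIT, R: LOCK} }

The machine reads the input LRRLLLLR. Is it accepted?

Yes

RUN → LOCK → RUN → DONE → LOCK → RUN → LOCK → RUN → DONE
End state DONE is accepting.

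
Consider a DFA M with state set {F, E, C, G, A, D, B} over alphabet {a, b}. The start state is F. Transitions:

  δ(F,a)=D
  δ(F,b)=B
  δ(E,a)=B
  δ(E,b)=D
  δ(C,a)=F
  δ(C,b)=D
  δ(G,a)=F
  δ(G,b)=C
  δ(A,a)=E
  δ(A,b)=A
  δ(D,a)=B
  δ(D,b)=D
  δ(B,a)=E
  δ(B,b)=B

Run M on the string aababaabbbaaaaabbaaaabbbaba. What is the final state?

B

Trace: F -a-> D -a-> B -b-> B -a-> E -b-> D -a-> B -a-> E -b-> D -b-> D -b-> D -a-> B -a-> E -a-> B -a-> E -a-> B -b-> B -b-> B -a-> E -a-> B -a-> E -a-> B -b-> B -b-> B -b-> B -a-> E -b-> D -a-> B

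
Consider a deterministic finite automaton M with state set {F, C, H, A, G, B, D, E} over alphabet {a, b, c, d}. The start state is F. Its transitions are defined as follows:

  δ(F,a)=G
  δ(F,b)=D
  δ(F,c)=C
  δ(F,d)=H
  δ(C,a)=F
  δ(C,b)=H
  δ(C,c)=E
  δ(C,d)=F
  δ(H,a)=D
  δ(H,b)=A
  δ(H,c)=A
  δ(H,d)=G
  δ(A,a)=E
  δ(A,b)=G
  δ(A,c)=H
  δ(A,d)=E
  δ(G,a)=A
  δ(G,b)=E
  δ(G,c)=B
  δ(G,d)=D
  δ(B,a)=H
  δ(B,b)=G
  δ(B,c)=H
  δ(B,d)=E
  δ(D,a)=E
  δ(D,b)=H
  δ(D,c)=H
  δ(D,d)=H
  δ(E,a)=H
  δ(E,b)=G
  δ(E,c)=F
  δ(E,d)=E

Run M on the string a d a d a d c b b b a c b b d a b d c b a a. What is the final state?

start at F
read 'a': F → G
read 'd': G → D
read 'a': D → E
read 'd': E → E
read 'a': E → H
read 'd': H → G
read 'c': G → B
read 'b': B → G
read 'b': G → E
read 'b': E → G
read 'a': G → A
read 'c': A → H
read 'b': H → A
read 'b': A → G
read 'd': G → D
read 'a': D → E
read 'b': E → G
read 'd': G → D
read 'c': D → H
read 'b': H → A
read 'a': A → E
read 'a': E → H

H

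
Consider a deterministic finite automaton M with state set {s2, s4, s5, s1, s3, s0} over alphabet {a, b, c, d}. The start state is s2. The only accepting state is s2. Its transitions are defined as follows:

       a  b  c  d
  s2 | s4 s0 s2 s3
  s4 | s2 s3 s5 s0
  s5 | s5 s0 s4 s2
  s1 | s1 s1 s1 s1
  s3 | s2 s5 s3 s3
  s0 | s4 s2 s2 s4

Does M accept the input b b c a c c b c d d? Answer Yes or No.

Trace: s2 -b-> s0 -b-> s2 -c-> s2 -a-> s4 -c-> s5 -c-> s4 -b-> s3 -c-> s3 -d-> s3 -d-> s3
End state s3 is not accepting.

No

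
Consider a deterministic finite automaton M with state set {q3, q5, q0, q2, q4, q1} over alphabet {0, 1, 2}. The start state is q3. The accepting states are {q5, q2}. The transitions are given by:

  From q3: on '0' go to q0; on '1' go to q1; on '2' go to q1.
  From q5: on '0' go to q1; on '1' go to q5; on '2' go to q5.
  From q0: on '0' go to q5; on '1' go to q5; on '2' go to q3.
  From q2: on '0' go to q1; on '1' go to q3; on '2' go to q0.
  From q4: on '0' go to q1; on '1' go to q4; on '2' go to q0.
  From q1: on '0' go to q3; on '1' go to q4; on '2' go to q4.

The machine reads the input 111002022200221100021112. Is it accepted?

Trace: q3 -1-> q1 -1-> q4 -1-> q4 -0-> q1 -0-> q3 -2-> q1 -0-> q3 -2-> q1 -2-> q4 -2-> q0 -0-> q5 -0-> q1 -2-> q4 -2-> q0 -1-> q5 -1-> q5 -0-> q1 -0-> q3 -0-> q0 -2-> q3 -1-> q1 -1-> q4 -1-> q4 -2-> q0
End state q0 is not accepting.

No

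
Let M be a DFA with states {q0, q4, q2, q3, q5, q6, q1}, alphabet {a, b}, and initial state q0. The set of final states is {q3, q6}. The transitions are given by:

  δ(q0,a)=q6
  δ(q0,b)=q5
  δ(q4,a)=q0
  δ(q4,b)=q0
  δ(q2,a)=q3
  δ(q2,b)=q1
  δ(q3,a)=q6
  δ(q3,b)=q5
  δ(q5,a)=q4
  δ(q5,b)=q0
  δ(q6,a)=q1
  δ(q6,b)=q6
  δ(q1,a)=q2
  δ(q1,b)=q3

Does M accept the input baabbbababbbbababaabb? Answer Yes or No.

start at q0
read 'b': q0 → q5
read 'a': q5 → q4
read 'a': q4 → q0
read 'b': q0 → q5
read 'b': q5 → q0
read 'b': q0 → q5
read 'a': q5 → q4
read 'b': q4 → q0
read 'a': q0 → q6
read 'b': q6 → q6
read 'b': q6 → q6
read 'b': q6 → q6
read 'b': q6 → q6
read 'a': q6 → q1
read 'b': q1 → q3
read 'a': q3 → q6
read 'b': q6 → q6
read 'a': q6 → q1
read 'a': q1 → q2
read 'b': q2 → q1
read 'b': q1 → q3
End state q3 is accepting.

Yes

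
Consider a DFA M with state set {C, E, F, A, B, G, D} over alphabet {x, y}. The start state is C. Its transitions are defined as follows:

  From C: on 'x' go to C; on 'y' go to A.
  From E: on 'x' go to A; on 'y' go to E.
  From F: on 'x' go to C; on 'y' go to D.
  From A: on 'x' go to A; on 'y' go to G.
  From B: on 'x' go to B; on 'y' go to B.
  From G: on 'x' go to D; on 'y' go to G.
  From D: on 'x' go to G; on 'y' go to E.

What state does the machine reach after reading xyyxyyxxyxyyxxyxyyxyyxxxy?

start at C
read 'x': C → C
read 'y': C → A
read 'y': A → G
read 'x': G → D
read 'y': D → E
read 'y': E → E
read 'x': E → A
read 'x': A → A
read 'y': A → G
read 'x': G → D
read 'y': D → E
read 'y': E → E
read 'x': E → A
read 'x': A → A
read 'y': A → G
read 'x': G → D
read 'y': D → E
read 'y': E → E
read 'x': E → A
read 'y': A → G
read 'y': G → G
read 'x': G → D
read 'x': D → G
read 'x': G → D
read 'y': D → E

E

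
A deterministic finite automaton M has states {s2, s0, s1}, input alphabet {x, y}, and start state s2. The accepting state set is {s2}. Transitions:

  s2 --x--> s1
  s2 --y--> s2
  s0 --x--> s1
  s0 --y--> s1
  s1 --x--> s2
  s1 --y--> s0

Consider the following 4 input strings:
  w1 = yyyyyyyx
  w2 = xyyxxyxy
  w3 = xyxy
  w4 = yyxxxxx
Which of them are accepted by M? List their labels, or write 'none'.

none

w1: Trace: s2 -y-> s2 -y-> s2 -y-> s2 -y-> s2 -y-> s2 -y-> s2 -y-> s2 -x-> s1  → end s1, rejected
w2: Trace: s2 -x-> s1 -y-> s0 -y-> s1 -x-> s2 -x-> s1 -y-> s0 -x-> s1 -y-> s0  → end s0, rejected
w3: Trace: s2 -x-> s1 -y-> s0 -x-> s1 -y-> s0  → end s0, rejected
w4: Trace: s2 -y-> s2 -y-> s2 -x-> s1 -x-> s2 -x-> s1 -x-> s2 -x-> s1  → end s1, rejected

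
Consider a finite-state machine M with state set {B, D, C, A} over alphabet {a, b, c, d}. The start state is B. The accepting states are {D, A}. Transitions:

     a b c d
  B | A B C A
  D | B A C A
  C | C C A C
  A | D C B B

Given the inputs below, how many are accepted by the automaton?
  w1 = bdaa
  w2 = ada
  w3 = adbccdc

w1:
  start at B
  read 'b': B → B
  read 'd': B → A
  read 'a': A → D
  read 'a': D → B
  end B, rejected
w2:
  start at B
  read 'a': B → A
  read 'd': A → B
  read 'a': B → A
  end A, accepted
w3:
  start at B
  read 'a': B → A
  read 'd': A → B
  read 'b': B → B
  read 'c': B → C
  read 'c': C → A
  read 'd': A → B
  read 'c': B → C
  end C, rejected

1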